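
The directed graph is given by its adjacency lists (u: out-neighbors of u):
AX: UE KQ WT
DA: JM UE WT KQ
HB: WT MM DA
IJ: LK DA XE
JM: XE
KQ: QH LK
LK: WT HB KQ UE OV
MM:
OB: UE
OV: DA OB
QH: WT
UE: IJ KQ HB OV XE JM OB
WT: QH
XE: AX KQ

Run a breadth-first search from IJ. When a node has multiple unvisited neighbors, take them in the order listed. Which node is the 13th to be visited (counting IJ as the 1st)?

Visit IJ; enqueue LK, DA, XE → queue [LK, DA, XE]
Visit LK; enqueue WT, HB, KQ, UE, OV → queue [DA, XE, WT, HB, KQ, UE, OV]
Visit DA; enqueue JM → queue [XE, WT, HB, KQ, UE, OV, JM]
Visit XE; enqueue AX → queue [WT, HB, KQ, UE, OV, JM, AX]
Visit WT; enqueue QH → queue [HB, KQ, UE, OV, JM, AX, QH]
Visit HB; enqueue MM → queue [KQ, UE, OV, JM, AX, QH, MM]
Visit KQ → queue [UE, OV, JM, AX, QH, MM]
Visit UE; enqueue OB → queue [OV, JM, AX, QH, MM, OB]
Visit OV → queue [JM, AX, QH, MM, OB]
Visit JM → queue [AX, QH, MM, OB]
Visit AX → queue [QH, MM, OB]
Visit QH → queue [MM, OB]
Visit MM → queue [OB]
Visit OB → queue []

Visit order: IJ, LK, DA, XE, WT, HB, KQ, UE, OV, JM, AX, QH, MM, OB

MM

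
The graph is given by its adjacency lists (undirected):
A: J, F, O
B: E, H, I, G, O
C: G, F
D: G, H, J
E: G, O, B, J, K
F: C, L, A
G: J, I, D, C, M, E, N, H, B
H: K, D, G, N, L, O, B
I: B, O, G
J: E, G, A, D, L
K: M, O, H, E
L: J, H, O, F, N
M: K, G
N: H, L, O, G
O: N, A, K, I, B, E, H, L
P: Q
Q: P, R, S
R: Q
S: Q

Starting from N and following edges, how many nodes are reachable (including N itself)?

15

BFS from N visits: N, G, H, L, O, B, C, D, E, I, J, M, K, F, A
Reachable nodes: 15 of 19 total.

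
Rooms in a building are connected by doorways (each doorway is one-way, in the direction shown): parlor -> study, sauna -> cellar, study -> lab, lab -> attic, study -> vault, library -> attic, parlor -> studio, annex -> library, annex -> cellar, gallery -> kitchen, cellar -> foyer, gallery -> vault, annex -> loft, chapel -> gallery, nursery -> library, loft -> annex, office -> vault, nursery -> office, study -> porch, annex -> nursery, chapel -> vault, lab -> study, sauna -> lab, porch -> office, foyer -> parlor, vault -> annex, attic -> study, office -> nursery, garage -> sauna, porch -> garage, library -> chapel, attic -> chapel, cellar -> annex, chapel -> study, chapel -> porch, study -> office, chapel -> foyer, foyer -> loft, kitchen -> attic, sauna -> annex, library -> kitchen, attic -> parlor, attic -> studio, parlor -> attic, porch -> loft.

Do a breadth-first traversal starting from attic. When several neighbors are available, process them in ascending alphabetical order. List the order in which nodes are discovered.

attic, chapel, parlor, studio, study, foyer, gallery, porch, vault, lab, office, loft, kitchen, garage, annex, nursery, sauna, cellar, library

Visit attic; enqueue chapel, parlor, studio, study → queue [chapel, parlor, studio, study]
Visit chapel; enqueue foyer, gallery, porch, vault → queue [parlor, studio, study, foyer, gallery, porch, vault]
Visit parlor → queue [studio, study, foyer, gallery, porch, vault]
Visit studio → queue [study, foyer, gallery, porch, vault]
Visit study; enqueue lab, office → queue [foyer, gallery, porch, vault, lab, office]
Visit foyer; enqueue loft → queue [gallery, porch, vault, lab, office, loft]
Visit gallery; enqueue kitchen → queue [porch, vault, lab, office, loft, kitchen]
Visit porch; enqueue garage → queue [vault, lab, office, loft, kitchen, garage]
Visit vault; enqueue annex → queue [lab, office, loft, kitchen, garage, annex]
Visit lab → queue [office, loft, kitchen, garage, annex]
Visit office; enqueue nursery → queue [loft, kitchen, garage, annex, nursery]
Visit loft → queue [kitchen, garage, annex, nursery]
Visit kitchen → queue [garage, annex, nursery]
Visit garage; enqueue sauna → queue [annex, nursery, sauna]
Visit annex; enqueue cellar, library → queue [nursery, sauna, cellar, library]
Visit nursery → queue [sauna, cellar, library]
Visit sauna → queue [cellar, library]
Visit cellar → queue [library]
Visit library → queue []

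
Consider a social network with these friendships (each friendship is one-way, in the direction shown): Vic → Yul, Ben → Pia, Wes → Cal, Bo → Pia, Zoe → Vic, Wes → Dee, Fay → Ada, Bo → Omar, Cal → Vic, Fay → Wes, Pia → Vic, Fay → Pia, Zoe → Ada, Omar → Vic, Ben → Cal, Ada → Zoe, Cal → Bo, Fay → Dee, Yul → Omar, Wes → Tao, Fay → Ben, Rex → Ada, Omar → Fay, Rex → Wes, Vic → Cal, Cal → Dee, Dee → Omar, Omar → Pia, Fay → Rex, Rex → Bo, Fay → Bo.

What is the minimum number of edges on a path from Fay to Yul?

Level 0: Fay
Level 1: Ada, Ben, Bo, Dee, Pia, Rex, Wes
Level 2: Cal, Omar, Tao, Vic, Zoe
Level 3: Yul
Yul first appears at level 3.

3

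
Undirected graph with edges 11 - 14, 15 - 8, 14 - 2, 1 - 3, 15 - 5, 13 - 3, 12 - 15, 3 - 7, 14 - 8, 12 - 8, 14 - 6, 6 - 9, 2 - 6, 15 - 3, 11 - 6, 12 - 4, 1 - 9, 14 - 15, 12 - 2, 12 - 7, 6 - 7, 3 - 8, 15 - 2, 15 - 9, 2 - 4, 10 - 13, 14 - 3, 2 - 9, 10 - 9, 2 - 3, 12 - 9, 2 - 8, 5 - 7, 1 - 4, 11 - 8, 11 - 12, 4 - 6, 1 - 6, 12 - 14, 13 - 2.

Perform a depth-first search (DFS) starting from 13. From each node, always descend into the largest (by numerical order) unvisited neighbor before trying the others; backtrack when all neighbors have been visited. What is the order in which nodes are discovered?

Visit 13
13 → 10
10 → 9
9 → 15
15 → 14
14 → 12
12 → 11
11 → 8
8 → 3
3 → 7
7 → 6
6 → 4
4 → 2
4 → 1
7 → 5

13, 10, 9, 15, 14, 12, 11, 8, 3, 7, 6, 4, 2, 1, 5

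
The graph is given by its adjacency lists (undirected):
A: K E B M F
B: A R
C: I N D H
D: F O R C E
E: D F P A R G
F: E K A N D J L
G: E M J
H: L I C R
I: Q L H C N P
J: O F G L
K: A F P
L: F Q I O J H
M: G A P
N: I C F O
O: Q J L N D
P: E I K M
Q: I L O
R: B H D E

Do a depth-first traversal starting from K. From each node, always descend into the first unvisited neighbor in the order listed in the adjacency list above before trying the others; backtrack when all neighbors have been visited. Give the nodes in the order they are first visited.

Visit K
K → A
A → E
E → D
D → F
F → N
N → I
I → Q
Q → L
L → O
O → J
J → G
G → M
M → P
L → H
H → C
H → R
R → B

K, A, E, D, F, N, I, Q, L, O, J, G, M, P, H, C, R, B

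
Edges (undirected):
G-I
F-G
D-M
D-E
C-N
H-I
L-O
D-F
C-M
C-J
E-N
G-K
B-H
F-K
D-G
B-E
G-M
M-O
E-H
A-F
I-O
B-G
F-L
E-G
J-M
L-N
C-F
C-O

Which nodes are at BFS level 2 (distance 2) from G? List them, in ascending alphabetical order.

A, C, H, J, L, N, O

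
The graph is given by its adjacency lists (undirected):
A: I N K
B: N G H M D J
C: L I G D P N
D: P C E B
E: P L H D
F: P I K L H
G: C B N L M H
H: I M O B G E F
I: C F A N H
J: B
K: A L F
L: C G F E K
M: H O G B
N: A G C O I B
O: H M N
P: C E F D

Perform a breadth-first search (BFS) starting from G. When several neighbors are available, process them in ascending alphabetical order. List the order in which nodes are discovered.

G -> B -> C -> H -> L -> M -> N -> D -> J -> I -> P -> E -> F -> O -> K -> A

Visit G; enqueue B, C, H, L, M, N → queue [B, C, H, L, M, N]
Visit B; enqueue D, J → queue [C, H, L, M, N, D, J]
Visit C; enqueue I, P → queue [H, L, M, N, D, J, I, P]
Visit H; enqueue E, F, O → queue [L, M, N, D, J, I, P, E, F, O]
Visit L; enqueue K → queue [M, N, D, J, I, P, E, F, O, K]
Visit M → queue [N, D, J, I, P, E, F, O, K]
Visit N; enqueue A → queue [D, J, I, P, E, F, O, K, A]
Visit D → queue [J, I, P, E, F, O, K, A]
Visit J → queue [I, P, E, F, O, K, A]
Visit I → queue [P, E, F, O, K, A]
Visit P → queue [E, F, O, K, A]
Visit E → queue [F, O, K, A]
Visit F → queue [O, K, A]
Visit O → queue [K, A]
Visit K → queue [A]
Visit A → queue []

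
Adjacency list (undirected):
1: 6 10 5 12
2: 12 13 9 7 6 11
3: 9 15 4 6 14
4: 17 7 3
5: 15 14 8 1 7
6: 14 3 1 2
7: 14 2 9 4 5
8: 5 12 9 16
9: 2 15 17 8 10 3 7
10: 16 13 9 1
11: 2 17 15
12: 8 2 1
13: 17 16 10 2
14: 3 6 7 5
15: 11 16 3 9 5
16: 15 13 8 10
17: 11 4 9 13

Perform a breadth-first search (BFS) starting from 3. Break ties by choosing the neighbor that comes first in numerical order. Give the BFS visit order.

Visit 3; enqueue 4, 6, 9, 14, 15 → queue [4, 6, 9, 14, 15]
Visit 4; enqueue 7, 17 → queue [6, 9, 14, 15, 7, 17]
Visit 6; enqueue 1, 2 → queue [9, 14, 15, 7, 17, 1, 2]
Visit 9; enqueue 8, 10 → queue [14, 15, 7, 17, 1, 2, 8, 10]
Visit 14; enqueue 5 → queue [15, 7, 17, 1, 2, 8, 10, 5]
Visit 15; enqueue 11, 16 → queue [7, 17, 1, 2, 8, 10, 5, 11, 16]
Visit 7 → queue [17, 1, 2, 8, 10, 5, 11, 16]
Visit 17; enqueue 13 → queue [1, 2, 8, 10, 5, 11, 16, 13]
Visit 1; enqueue 12 → queue [2, 8, 10, 5, 11, 16, 13, 12]
Visit 2 → queue [8, 10, 5, 11, 16, 13, 12]
Visit 8 → queue [10, 5, 11, 16, 13, 12]
Visit 10 → queue [5, 11, 16, 13, 12]
Visit 5 → queue [11, 16, 13, 12]
Visit 11 → queue [16, 13, 12]
Visit 16 → queue [13, 12]
Visit 13 → queue [12]
Visit 12 → queue []

3 4 6 9 14 15 7 17 1 2 8 10 5 11 16 13 12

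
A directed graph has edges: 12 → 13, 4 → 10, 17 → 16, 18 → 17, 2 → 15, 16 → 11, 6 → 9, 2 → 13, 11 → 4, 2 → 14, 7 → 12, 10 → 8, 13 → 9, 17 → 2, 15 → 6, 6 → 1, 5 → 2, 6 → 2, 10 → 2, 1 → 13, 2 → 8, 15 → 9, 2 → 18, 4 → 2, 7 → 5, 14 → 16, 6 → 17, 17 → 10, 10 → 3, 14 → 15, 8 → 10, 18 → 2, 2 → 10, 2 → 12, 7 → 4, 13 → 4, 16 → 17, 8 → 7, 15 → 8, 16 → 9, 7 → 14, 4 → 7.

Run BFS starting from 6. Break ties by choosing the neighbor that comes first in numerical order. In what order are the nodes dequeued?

6, 1, 2, 9, 17, 13, 8, 10, 12, 14, 15, 18, 16, 4, 7, 3, 11, 5

Visit 6; enqueue 1, 2, 9, 17 → queue [1, 2, 9, 17]
Visit 1; enqueue 13 → queue [2, 9, 17, 13]
Visit 2; enqueue 8, 10, 12, 14, 15, 18 → queue [9, 17, 13, 8, 10, 12, 14, 15, 18]
Visit 9 → queue [17, 13, 8, 10, 12, 14, 15, 18]
Visit 17; enqueue 16 → queue [13, 8, 10, 12, 14, 15, 18, 16]
Visit 13; enqueue 4 → queue [8, 10, 12, 14, 15, 18, 16, 4]
Visit 8; enqueue 7 → queue [10, 12, 14, 15, 18, 16, 4, 7]
Visit 10; enqueue 3 → queue [12, 14, 15, 18, 16, 4, 7, 3]
Visit 12 → queue [14, 15, 18, 16, 4, 7, 3]
Visit 14 → queue [15, 18, 16, 4, 7, 3]
Visit 15 → queue [18, 16, 4, 7, 3]
Visit 18 → queue [16, 4, 7, 3]
Visit 16; enqueue 11 → queue [4, 7, 3, 11]
Visit 4 → queue [7, 3, 11]
Visit 7; enqueue 5 → queue [3, 11, 5]
Visit 3 → queue [11, 5]
Visit 11 → queue [5]
Visit 5 → queue []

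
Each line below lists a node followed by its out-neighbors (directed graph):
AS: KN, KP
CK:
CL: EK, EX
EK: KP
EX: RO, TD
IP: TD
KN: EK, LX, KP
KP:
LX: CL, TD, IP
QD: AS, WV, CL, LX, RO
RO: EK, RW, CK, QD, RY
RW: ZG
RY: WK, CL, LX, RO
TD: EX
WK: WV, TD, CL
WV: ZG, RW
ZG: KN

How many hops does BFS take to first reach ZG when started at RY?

Level 0: RY
Level 1: CL, LX, RO, WK
Level 2: CK, EK, EX, IP, QD, RW, TD, WV
Level 3: AS, KP, ZG
Level 4: KN
ZG first appears at level 3.

3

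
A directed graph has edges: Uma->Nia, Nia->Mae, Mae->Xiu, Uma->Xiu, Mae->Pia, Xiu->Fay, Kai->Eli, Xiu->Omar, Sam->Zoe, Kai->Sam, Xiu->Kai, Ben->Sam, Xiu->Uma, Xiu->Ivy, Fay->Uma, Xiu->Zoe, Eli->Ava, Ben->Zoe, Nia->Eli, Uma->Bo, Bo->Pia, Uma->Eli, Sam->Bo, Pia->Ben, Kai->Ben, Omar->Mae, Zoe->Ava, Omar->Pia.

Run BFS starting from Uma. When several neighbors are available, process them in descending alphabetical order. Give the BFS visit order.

Uma, Xiu, Nia, Eli, Bo, Zoe, Omar, Kai, Ivy, Fay, Mae, Ava, Pia, Sam, Ben

Visit Uma; enqueue Xiu, Nia, Eli, Bo → queue [Xiu, Nia, Eli, Bo]
Visit Xiu; enqueue Zoe, Omar, Kai, Ivy, Fay → queue [Nia, Eli, Bo, Zoe, Omar, Kai, Ivy, Fay]
Visit Nia; enqueue Mae → queue [Eli, Bo, Zoe, Omar, Kai, Ivy, Fay, Mae]
Visit Eli; enqueue Ava → queue [Bo, Zoe, Omar, Kai, Ivy, Fay, Mae, Ava]
Visit Bo; enqueue Pia → queue [Zoe, Omar, Kai, Ivy, Fay, Mae, Ava, Pia]
Visit Zoe → queue [Omar, Kai, Ivy, Fay, Mae, Ava, Pia]
Visit Omar → queue [Kai, Ivy, Fay, Mae, Ava, Pia]
Visit Kai; enqueue Sam, Ben → queue [Ivy, Fay, Mae, Ava, Pia, Sam, Ben]
Visit Ivy → queue [Fay, Mae, Ava, Pia, Sam, Ben]
Visit Fay → queue [Mae, Ava, Pia, Sam, Ben]
Visit Mae → queue [Ava, Pia, Sam, Ben]
Visit Ava → queue [Pia, Sam, Ben]
Visit Pia → queue [Sam, Ben]
Visit Sam → queue [Ben]
Visit Ben → queue []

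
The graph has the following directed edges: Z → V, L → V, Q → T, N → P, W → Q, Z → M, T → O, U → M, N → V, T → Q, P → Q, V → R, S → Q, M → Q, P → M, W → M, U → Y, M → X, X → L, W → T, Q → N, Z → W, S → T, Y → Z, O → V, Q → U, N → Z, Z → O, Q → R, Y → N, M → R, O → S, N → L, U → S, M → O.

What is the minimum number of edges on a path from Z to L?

Level 0: Z
Level 1: M, O, V, W
Level 2: Q, R, S, T, X
Level 3: L, N, U
Level 4: P, Y
L first appears at level 3.

3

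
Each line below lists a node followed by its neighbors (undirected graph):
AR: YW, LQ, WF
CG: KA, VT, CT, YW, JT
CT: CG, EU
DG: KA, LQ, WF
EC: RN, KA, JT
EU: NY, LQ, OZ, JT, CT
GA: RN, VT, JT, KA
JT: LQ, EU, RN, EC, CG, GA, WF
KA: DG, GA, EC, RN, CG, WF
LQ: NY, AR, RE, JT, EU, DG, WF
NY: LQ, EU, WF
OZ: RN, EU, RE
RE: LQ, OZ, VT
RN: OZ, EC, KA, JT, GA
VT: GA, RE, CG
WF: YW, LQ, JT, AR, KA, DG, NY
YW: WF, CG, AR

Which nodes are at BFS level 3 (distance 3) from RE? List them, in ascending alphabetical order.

Level 0: RE
Level 1: LQ, OZ, VT
Level 2: AR, CG, DG, EU, GA, JT, NY, RN, WF
Level 3: CT, EC, KA, YW

CT, EC, KA, YW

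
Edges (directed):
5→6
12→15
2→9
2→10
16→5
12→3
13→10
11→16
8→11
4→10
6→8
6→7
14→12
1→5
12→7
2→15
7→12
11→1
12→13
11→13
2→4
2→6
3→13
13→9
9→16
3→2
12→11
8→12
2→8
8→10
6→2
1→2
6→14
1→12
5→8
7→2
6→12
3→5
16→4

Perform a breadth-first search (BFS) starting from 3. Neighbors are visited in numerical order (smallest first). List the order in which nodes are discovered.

Visit 3; enqueue 2, 5, 13 → queue [2, 5, 13]
Visit 2; enqueue 4, 6, 8, 9, 10, 15 → queue [5, 13, 4, 6, 8, 9, 10, 15]
Visit 5 → queue [13, 4, 6, 8, 9, 10, 15]
Visit 13 → queue [4, 6, 8, 9, 10, 15]
Visit 4 → queue [6, 8, 9, 10, 15]
Visit 6; enqueue 7, 12, 14 → queue [8, 9, 10, 15, 7, 12, 14]
Visit 8; enqueue 11 → queue [9, 10, 15, 7, 12, 14, 11]
Visit 9; enqueue 16 → queue [10, 15, 7, 12, 14, 11, 16]
Visit 10 → queue [15, 7, 12, 14, 11, 16]
Visit 15 → queue [7, 12, 14, 11, 16]
Visit 7 → queue [12, 14, 11, 16]
Visit 12 → queue [14, 11, 16]
Visit 14 → queue [11, 16]
Visit 11; enqueue 1 → queue [16, 1]
Visit 16 → queue [1]
Visit 1 → queue []

3 -> 2 -> 5 -> 13 -> 4 -> 6 -> 8 -> 9 -> 10 -> 15 -> 7 -> 12 -> 14 -> 11 -> 16 -> 1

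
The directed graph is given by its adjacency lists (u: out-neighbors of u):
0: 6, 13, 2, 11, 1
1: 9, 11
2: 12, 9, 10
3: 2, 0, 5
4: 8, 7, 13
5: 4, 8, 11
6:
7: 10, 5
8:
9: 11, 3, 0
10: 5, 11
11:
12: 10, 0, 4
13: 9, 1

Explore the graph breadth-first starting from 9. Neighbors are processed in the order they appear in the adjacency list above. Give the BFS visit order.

Visit 9; enqueue 11, 3, 0 → queue [11, 3, 0]
Visit 11 → queue [3, 0]
Visit 3; enqueue 2, 5 → queue [0, 2, 5]
Visit 0; enqueue 6, 13, 1 → queue [2, 5, 6, 13, 1]
Visit 2; enqueue 12, 10 → queue [5, 6, 13, 1, 12, 10]
Visit 5; enqueue 4, 8 → queue [6, 13, 1, 12, 10, 4, 8]
Visit 6 → queue [13, 1, 12, 10, 4, 8]
Visit 13 → queue [1, 12, 10, 4, 8]
Visit 1 → queue [12, 10, 4, 8]
Visit 12 → queue [10, 4, 8]
Visit 10 → queue [4, 8]
Visit 4; enqueue 7 → queue [8, 7]
Visit 8 → queue [7]
Visit 7 → queue []

9 → 11 → 3 → 0 → 2 → 5 → 6 → 13 → 1 → 12 → 10 → 4 → 8 → 7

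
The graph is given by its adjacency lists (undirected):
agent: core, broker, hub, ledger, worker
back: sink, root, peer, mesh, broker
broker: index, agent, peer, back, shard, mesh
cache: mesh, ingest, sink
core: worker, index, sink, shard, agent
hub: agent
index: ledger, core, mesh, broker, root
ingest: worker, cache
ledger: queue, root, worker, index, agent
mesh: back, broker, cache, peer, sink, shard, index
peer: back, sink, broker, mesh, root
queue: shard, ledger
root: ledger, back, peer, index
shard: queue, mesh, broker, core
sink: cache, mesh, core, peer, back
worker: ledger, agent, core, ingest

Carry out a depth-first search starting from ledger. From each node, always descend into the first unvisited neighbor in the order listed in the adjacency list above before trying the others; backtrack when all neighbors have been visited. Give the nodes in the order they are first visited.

ledger -> queue -> shard -> mesh -> back -> sink -> cache -> ingest -> worker -> agent -> core -> index -> broker -> peer -> root -> hub

Visit ledger
ledger → queue
queue → shard
shard → mesh
mesh → back
back → sink
sink → cache
cache → ingest
ingest → worker
worker → agent
agent → core
core → index
index → broker
broker → peer
peer → root
agent → hub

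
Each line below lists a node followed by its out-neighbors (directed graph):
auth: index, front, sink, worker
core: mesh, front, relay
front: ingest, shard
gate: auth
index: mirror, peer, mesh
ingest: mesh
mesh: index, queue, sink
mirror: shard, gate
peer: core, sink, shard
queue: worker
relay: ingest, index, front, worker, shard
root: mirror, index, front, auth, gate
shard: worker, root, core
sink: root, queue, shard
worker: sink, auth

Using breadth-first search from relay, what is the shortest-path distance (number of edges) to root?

2

Level 0: relay
Level 1: front, index, ingest, shard, worker
Level 2: auth, core, mesh, mirror, peer, root, sink
Level 3: gate, queue
root first appears at level 2.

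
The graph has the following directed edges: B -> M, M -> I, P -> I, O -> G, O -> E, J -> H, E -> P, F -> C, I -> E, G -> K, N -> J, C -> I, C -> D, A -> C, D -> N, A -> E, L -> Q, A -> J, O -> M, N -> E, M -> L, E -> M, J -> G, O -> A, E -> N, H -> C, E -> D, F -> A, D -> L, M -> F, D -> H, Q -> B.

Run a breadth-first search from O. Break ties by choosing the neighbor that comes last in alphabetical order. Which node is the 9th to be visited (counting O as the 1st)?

K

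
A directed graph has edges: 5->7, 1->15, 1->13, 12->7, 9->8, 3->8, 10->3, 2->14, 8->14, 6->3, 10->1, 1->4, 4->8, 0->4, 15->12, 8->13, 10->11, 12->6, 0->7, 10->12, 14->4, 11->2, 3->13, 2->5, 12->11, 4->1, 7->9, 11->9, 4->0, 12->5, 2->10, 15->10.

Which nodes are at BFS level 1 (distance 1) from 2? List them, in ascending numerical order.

5, 10, 14

Level 0: 2
Level 1: 5, 10, 14
Level 2: 1, 3, 4, 7, 11, 12
Level 3: 0, 6, 8, 9, 13, 15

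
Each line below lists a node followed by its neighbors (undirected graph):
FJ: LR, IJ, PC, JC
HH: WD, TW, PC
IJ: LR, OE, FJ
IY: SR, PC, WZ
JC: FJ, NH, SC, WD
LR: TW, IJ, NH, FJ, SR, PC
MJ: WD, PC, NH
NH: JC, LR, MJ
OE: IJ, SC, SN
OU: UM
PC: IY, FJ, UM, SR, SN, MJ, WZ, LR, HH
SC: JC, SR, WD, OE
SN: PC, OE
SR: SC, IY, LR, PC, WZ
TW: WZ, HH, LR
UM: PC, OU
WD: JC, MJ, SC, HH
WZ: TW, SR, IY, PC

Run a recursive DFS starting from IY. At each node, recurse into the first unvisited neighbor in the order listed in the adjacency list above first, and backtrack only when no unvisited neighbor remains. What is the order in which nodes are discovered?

IY -> SR -> SC -> JC -> FJ -> LR -> TW -> WZ -> PC -> UM -> OU -> SN -> OE -> IJ -> MJ -> WD -> HH -> NH

Visit IY
IY → SR
SR → SC
SC → JC
JC → FJ
FJ → LR
LR → TW
TW → WZ
WZ → PC
PC → UM
UM → OU
PC → SN
SN → OE
OE → IJ
PC → MJ
MJ → WD
WD → HH
MJ → NH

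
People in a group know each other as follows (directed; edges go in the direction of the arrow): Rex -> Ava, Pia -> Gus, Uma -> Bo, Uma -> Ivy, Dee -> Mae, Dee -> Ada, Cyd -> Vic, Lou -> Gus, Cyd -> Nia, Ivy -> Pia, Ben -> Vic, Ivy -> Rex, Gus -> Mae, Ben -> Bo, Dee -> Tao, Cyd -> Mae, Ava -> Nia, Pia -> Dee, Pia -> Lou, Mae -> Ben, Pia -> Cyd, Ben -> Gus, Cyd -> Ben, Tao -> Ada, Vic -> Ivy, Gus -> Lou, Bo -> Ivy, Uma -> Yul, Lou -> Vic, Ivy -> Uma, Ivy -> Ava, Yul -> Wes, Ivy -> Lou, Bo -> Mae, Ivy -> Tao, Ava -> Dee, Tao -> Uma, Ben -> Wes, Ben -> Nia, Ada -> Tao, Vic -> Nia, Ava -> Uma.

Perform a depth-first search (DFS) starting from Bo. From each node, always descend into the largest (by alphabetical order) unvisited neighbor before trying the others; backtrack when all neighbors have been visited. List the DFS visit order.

Visit Bo
Bo → Mae
Mae → Ben
Ben → Wes
Ben → Vic
Vic → Nia
Vic → Ivy
Ivy → Uma
Uma → Yul
Ivy → Tao
Tao → Ada
Ivy → Rex
Rex → Ava
Ava → Dee
Ivy → Pia
Pia → Lou
Lou → Gus
Pia → Cyd

Bo, Mae, Ben, Wes, Vic, Nia, Ivy, Uma, Yul, Tao, Ada, Rex, Ava, Dee, Pia, Lou, Gus, Cyd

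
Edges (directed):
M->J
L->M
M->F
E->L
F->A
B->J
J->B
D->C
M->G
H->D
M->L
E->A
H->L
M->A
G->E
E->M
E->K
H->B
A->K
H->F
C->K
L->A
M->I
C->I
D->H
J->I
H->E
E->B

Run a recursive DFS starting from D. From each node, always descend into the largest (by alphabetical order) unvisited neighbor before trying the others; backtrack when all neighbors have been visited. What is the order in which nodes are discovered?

D H L M J I B G E K A F C

Visit D
D → H
H → L
L → M
M → J
J → I
J → B
M → G
G → E
E → K
E → A
M → F
D → C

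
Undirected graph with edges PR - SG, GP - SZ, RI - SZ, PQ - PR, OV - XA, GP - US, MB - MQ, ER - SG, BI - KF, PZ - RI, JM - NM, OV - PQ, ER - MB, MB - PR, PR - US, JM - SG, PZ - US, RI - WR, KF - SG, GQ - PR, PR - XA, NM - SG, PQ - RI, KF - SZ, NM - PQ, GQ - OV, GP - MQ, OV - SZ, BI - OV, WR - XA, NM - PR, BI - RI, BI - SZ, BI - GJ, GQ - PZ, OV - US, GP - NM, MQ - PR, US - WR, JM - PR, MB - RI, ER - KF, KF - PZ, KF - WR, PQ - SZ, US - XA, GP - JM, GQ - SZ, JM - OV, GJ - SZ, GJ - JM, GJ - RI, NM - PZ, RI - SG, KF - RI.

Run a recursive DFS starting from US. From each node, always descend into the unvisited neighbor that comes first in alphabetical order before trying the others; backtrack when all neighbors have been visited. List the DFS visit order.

US, GP, JM, GJ, BI, KF, ER, MB, MQ, PR, GQ, OV, PQ, NM, PZ, RI, SG, SZ, WR, XA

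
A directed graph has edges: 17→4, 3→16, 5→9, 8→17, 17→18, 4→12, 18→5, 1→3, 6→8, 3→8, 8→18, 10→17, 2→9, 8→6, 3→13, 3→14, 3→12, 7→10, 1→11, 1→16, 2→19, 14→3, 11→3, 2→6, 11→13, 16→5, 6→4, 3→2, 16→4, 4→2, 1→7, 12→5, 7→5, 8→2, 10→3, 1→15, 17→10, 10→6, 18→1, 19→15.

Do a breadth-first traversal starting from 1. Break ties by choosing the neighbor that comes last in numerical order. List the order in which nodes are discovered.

Visit 1; enqueue 16, 15, 11, 7, 3 → queue [16, 15, 11, 7, 3]
Visit 16; enqueue 5, 4 → queue [15, 11, 7, 3, 5, 4]
Visit 15 → queue [11, 7, 3, 5, 4]
Visit 11; enqueue 13 → queue [7, 3, 5, 4, 13]
Visit 7; enqueue 10 → queue [3, 5, 4, 13, 10]
Visit 3; enqueue 14, 12, 8, 2 → queue [5, 4, 13, 10, 14, 12, 8, 2]
Visit 5; enqueue 9 → queue [4, 13, 10, 14, 12, 8, 2, 9]
Visit 4 → queue [13, 10, 14, 12, 8, 2, 9]
Visit 13 → queue [10, 14, 12, 8, 2, 9]
Visit 10; enqueue 17, 6 → queue [14, 12, 8, 2, 9, 17, 6]
Visit 14 → queue [12, 8, 2, 9, 17, 6]
Visit 12 → queue [8, 2, 9, 17, 6]
Visit 8; enqueue 18 → queue [2, 9, 17, 6, 18]
Visit 2; enqueue 19 → queue [9, 17, 6, 18, 19]
Visit 9 → queue [17, 6, 18, 19]
Visit 17 → queue [6, 18, 19]
Visit 6 → queue [18, 19]
Visit 18 → queue [19]
Visit 19 → queue []

1, 16, 15, 11, 7, 3, 5, 4, 13, 10, 14, 12, 8, 2, 9, 17, 6, 18, 19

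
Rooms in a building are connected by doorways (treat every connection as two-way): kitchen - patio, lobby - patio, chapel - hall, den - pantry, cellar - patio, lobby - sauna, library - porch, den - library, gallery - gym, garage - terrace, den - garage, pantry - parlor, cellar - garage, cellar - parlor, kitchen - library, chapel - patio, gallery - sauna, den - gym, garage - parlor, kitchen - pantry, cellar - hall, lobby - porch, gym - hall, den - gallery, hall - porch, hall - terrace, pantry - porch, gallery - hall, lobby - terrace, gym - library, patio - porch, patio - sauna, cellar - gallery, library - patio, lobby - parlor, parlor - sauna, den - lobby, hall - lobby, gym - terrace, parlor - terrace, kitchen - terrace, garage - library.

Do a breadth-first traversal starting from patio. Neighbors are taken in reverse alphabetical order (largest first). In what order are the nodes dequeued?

Visit patio; enqueue sauna, porch, lobby, library, kitchen, chapel, cellar → queue [sauna, porch, lobby, library, kitchen, chapel, cellar]
Visit sauna; enqueue parlor, gallery → queue [porch, lobby, library, kitchen, chapel, cellar, parlor, gallery]
Visit porch; enqueue pantry, hall → queue [lobby, library, kitchen, chapel, cellar, parlor, gallery, pantry, hall]
Visit lobby; enqueue terrace, den → queue [library, kitchen, chapel, cellar, parlor, gallery, pantry, hall, terrace, den]
Visit library; enqueue gym, garage → queue [kitchen, chapel, cellar, parlor, gallery, pantry, hall, terrace, den, gym, garage]
Visit kitchen → queue [chapel, cellar, parlor, gallery, pantry, hall, terrace, den, gym, garage]
Visit chapel → queue [cellar, parlor, gallery, pantry, hall, terrace, den, gym, garage]
Visit cellar → queue [parlor, gallery, pantry, hall, terrace, den, gym, garage]
Visit parlor → queue [gallery, pantry, hall, terrace, den, gym, garage]
Visit gallery → queue [pantry, hall, terrace, den, gym, garage]
Visit pantry → queue [hall, terrace, den, gym, garage]
Visit hall → queue [terrace, den, gym, garage]
Visit terrace → queue [den, gym, garage]
Visit den → queue [gym, garage]
Visit gym → queue [garage]
Visit garage → queue []

patio → sauna → porch → lobby → library → kitchen → chapel → cellar → parlor → gallery → pantry → hall → terrace → den → gym → garage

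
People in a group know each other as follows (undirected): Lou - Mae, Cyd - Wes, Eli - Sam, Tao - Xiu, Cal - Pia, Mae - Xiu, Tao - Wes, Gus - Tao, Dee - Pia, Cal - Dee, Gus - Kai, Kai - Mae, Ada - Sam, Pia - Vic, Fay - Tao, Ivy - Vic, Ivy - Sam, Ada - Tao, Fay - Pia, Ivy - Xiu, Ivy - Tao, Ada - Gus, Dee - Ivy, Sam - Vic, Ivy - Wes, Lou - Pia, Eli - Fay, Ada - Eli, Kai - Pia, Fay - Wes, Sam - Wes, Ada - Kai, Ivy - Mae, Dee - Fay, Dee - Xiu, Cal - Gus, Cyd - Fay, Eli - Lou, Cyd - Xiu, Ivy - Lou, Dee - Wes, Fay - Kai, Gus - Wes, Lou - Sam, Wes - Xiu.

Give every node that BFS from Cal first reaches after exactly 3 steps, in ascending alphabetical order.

Level 0: Cal
Level 1: Dee, Gus, Pia
Level 2: Ada, Fay, Ivy, Kai, Lou, Tao, Vic, Wes, Xiu
Level 3: Cyd, Eli, Mae, Sam

Cyd, Eli, Mae, Sam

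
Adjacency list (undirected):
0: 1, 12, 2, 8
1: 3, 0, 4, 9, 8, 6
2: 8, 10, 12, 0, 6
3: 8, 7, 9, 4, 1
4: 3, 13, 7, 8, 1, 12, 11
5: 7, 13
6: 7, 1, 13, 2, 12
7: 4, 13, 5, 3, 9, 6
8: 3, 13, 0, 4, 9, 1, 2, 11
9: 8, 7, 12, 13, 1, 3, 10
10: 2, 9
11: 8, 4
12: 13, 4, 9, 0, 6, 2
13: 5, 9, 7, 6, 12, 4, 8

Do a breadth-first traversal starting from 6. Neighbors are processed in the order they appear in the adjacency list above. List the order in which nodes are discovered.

6, 7, 1, 13, 2, 12, 4, 5, 3, 9, 0, 8, 10, 11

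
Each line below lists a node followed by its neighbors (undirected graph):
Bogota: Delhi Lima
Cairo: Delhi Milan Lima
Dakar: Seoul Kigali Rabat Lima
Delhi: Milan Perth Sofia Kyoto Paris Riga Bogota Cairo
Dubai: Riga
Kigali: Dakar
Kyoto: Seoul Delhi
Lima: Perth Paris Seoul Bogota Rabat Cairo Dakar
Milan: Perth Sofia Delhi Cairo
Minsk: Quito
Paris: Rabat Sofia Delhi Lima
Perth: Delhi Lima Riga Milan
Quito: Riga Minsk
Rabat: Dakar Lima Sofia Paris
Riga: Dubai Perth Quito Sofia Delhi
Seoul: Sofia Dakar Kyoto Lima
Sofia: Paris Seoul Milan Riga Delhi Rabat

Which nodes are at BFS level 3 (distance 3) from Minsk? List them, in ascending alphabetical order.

Delhi, Dubai, Perth, Sofia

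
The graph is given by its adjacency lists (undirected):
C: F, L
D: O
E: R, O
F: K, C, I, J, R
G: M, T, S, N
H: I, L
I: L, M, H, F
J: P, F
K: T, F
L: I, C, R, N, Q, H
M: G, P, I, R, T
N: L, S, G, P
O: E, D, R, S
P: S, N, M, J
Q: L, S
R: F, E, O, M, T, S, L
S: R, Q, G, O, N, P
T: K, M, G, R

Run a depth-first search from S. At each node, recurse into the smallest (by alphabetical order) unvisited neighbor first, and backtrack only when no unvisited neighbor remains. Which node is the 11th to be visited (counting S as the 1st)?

Visit S
S → G
G → M
M → I
I → F
F → C
C → L
L → H
L → N
N → P
P → J
L → Q
L → R
R → E
E → O
O → D
R → T
T → K

Visit order: S, G, M, I, F, C, L, H, N, P, J, Q, R, E, O, D, T, K

J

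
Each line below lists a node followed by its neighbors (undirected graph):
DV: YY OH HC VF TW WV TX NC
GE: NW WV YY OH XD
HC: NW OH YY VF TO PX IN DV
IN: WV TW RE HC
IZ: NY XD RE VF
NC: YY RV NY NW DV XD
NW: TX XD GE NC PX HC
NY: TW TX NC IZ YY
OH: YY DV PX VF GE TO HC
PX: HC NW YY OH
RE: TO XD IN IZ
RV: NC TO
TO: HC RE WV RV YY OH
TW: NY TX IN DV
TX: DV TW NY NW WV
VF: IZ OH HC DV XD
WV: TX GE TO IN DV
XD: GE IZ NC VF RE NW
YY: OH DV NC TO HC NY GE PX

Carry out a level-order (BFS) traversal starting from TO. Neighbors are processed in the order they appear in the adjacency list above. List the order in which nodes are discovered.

TO → HC → RE → WV → RV → YY → OH → NW → VF → PX → IN → DV → XD → IZ → TX → GE → NC → NY → TW

Visit TO; enqueue HC, RE, WV, RV, YY, OH → queue [HC, RE, WV, RV, YY, OH]
Visit HC; enqueue NW, VF, PX, IN, DV → queue [RE, WV, RV, YY, OH, NW, VF, PX, IN, DV]
Visit RE; enqueue XD, IZ → queue [WV, RV, YY, OH, NW, VF, PX, IN, DV, XD, IZ]
Visit WV; enqueue TX, GE → queue [RV, YY, OH, NW, VF, PX, IN, DV, XD, IZ, TX, GE]
Visit RV; enqueue NC → queue [YY, OH, NW, VF, PX, IN, DV, XD, IZ, TX, GE, NC]
Visit YY; enqueue NY → queue [OH, NW, VF, PX, IN, DV, XD, IZ, TX, GE, NC, NY]
Visit OH → queue [NW, VF, PX, IN, DV, XD, IZ, TX, GE, NC, NY]
Visit NW → queue [VF, PX, IN, DV, XD, IZ, TX, GE, NC, NY]
Visit VF → queue [PX, IN, DV, XD, IZ, TX, GE, NC, NY]
Visit PX → queue [IN, DV, XD, IZ, TX, GE, NC, NY]
Visit IN; enqueue TW → queue [DV, XD, IZ, TX, GE, NC, NY, TW]
Visit DV → queue [XD, IZ, TX, GE, NC, NY, TW]
Visit XD → queue [IZ, TX, GE, NC, NY, TW]
Visit IZ → queue [TX, GE, NC, NY, TW]
Visit TX → queue [GE, NC, NY, TW]
Visit GE → queue [NC, NY, TW]
Visit NC → queue [NY, TW]
Visit NY → queue [TW]
Visit TW → queue []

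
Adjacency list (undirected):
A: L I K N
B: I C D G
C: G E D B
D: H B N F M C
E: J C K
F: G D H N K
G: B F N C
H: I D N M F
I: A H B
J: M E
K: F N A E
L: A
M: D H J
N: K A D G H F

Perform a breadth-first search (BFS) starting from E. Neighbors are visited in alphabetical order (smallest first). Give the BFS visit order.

E, C, J, K, B, D, G, M, A, F, N, I, H, L

Visit E; enqueue C, J, K → queue [C, J, K]
Visit C; enqueue B, D, G → queue [J, K, B, D, G]
Visit J; enqueue M → queue [K, B, D, G, M]
Visit K; enqueue A, F, N → queue [B, D, G, M, A, F, N]
Visit B; enqueue I → queue [D, G, M, A, F, N, I]
Visit D; enqueue H → queue [G, M, A, F, N, I, H]
Visit G → queue [M, A, F, N, I, H]
Visit M → queue [A, F, N, I, H]
Visit A; enqueue L → queue [F, N, I, H, L]
Visit F → queue [N, I, H, L]
Visit N → queue [I, H, L]
Visit I → queue [H, L]
Visit H → queue [L]
Visit L → queue []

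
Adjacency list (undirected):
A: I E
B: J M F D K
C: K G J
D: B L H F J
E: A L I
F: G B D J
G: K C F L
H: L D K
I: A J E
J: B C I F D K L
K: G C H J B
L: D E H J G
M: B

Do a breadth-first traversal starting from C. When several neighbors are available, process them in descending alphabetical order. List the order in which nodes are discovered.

Visit C; enqueue K, J, G → queue [K, J, G]
Visit K; enqueue H, B → queue [J, G, H, B]
Visit J; enqueue L, I, F, D → queue [G, H, B, L, I, F, D]
Visit G → queue [H, B, L, I, F, D]
Visit H → queue [B, L, I, F, D]
Visit B; enqueue M → queue [L, I, F, D, M]
Visit L; enqueue E → queue [I, F, D, M, E]
Visit I; enqueue A → queue [F, D, M, E, A]
Visit F → queue [D, M, E, A]
Visit D → queue [M, E, A]
Visit M → queue [E, A]
Visit E → queue [A]
Visit A → queue []

C K J G H B L I F D M E A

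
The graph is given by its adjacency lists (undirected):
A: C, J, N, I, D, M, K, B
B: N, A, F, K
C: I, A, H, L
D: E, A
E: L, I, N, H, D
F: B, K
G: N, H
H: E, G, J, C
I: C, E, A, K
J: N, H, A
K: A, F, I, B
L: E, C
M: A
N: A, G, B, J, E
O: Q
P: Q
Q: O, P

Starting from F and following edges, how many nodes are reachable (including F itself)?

BFS from F visits: F, K, B, I, A, N, E, C, M, J, D, G, L, H
Reachable nodes: 14 of 17 total.

14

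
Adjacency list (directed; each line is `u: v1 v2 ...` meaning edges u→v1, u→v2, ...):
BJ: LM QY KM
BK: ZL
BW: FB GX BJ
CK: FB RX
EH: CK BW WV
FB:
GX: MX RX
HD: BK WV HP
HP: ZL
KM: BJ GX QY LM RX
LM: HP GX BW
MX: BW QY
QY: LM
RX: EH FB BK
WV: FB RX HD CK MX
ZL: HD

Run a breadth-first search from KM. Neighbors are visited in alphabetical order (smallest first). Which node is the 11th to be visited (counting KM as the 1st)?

Visit KM; enqueue BJ, GX, LM, QY, RX → queue [BJ, GX, LM, QY, RX]
Visit BJ → queue [GX, LM, QY, RX]
Visit GX; enqueue MX → queue [LM, QY, RX, MX]
Visit LM; enqueue BW, HP → queue [QY, RX, MX, BW, HP]
Visit QY → queue [RX, MX, BW, HP]
Visit RX; enqueue BK, EH, FB → queue [MX, BW, HP, BK, EH, FB]
Visit MX → queue [BW, HP, BK, EH, FB]
Visit BW → queue [HP, BK, EH, FB]
Visit HP; enqueue ZL → queue [BK, EH, FB, ZL]
Visit BK → queue [EH, FB, ZL]
Visit EH; enqueue CK, WV → queue [FB, ZL, CK, WV]
Visit FB → queue [ZL, CK, WV]
Visit ZL; enqueue HD → queue [CK, WV, HD]
Visit CK → queue [WV, HD]
Visit WV → queue [HD]
Visit HD → queue []

Visit order: KM, BJ, GX, LM, QY, RX, MX, BW, HP, BK, EH, FB, ZL, CK, WV, HD

EH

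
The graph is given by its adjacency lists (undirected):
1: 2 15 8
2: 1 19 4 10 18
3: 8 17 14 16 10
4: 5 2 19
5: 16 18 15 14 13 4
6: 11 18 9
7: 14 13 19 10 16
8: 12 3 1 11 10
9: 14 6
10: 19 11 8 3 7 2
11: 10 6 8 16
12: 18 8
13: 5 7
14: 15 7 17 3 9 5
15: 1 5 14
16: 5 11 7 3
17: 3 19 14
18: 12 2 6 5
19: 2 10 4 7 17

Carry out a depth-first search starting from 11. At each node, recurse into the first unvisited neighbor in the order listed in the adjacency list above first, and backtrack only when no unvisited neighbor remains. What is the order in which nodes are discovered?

Visit 11
11 → 10
10 → 19
19 → 2
2 → 1
1 → 15
15 → 5
5 → 16
16 → 7
7 → 14
14 → 17
17 → 3
3 → 8
8 → 12
12 → 18
18 → 6
6 → 9
7 → 13
5 → 4

11 → 10 → 19 → 2 → 1 → 15 → 5 → 16 → 7 → 14 → 17 → 3 → 8 → 12 → 18 → 6 → 9 → 13 → 4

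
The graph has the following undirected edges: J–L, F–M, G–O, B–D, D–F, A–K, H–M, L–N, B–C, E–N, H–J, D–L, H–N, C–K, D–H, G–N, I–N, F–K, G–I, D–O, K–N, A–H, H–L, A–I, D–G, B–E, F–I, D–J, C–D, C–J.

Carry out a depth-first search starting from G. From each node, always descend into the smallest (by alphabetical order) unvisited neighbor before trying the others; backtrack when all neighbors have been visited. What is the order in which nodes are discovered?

Visit G
G → D
D → B
B → C
C → J
J → H
H → A
A → I
I → F
F → K
K → N
N → E
N → L
F → M
D → O

G → D → B → C → J → H → A → I → F → K → N → E → L → M → O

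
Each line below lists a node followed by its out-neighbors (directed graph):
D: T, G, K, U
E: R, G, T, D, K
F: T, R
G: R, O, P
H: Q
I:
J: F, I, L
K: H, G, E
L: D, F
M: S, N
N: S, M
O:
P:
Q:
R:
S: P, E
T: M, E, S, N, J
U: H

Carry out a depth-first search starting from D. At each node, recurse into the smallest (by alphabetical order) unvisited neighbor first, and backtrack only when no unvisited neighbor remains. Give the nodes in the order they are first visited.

Visit D
D → G
G → O
G → P
G → R
D → K
K → E
E → T
T → J
J → F
J → I
J → L
T → M
M → N
N → S
K → H
H → Q
D → U

D, G, O, P, R, K, E, T, J, F, I, L, M, N, S, H, Q, U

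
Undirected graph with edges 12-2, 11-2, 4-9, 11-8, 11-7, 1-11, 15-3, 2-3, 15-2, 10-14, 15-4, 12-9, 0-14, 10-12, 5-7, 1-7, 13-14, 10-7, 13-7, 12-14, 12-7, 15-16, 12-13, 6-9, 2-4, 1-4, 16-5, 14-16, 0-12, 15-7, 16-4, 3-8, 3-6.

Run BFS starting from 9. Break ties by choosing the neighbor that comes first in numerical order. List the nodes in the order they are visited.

Visit 9; enqueue 4, 6, 12 → queue [4, 6, 12]
Visit 4; enqueue 1, 2, 15, 16 → queue [6, 12, 1, 2, 15, 16]
Visit 6; enqueue 3 → queue [12, 1, 2, 15, 16, 3]
Visit 12; enqueue 0, 7, 10, 13, 14 → queue [1, 2, 15, 16, 3, 0, 7, 10, 13, 14]
Visit 1; enqueue 11 → queue [2, 15, 16, 3, 0, 7, 10, 13, 14, 11]
Visit 2 → queue [15, 16, 3, 0, 7, 10, 13, 14, 11]
Visit 15 → queue [16, 3, 0, 7, 10, 13, 14, 11]
Visit 16; enqueue 5 → queue [3, 0, 7, 10, 13, 14, 11, 5]
Visit 3; enqueue 8 → queue [0, 7, 10, 13, 14, 11, 5, 8]
Visit 0 → queue [7, 10, 13, 14, 11, 5, 8]
Visit 7 → queue [10, 13, 14, 11, 5, 8]
Visit 10 → queue [13, 14, 11, 5, 8]
Visit 13 → queue [14, 11, 5, 8]
Visit 14 → queue [11, 5, 8]
Visit 11 → queue [5, 8]
Visit 5 → queue [8]
Visit 8 → queue []

9, 4, 6, 12, 1, 2, 15, 16, 3, 0, 7, 10, 13, 14, 11, 5, 8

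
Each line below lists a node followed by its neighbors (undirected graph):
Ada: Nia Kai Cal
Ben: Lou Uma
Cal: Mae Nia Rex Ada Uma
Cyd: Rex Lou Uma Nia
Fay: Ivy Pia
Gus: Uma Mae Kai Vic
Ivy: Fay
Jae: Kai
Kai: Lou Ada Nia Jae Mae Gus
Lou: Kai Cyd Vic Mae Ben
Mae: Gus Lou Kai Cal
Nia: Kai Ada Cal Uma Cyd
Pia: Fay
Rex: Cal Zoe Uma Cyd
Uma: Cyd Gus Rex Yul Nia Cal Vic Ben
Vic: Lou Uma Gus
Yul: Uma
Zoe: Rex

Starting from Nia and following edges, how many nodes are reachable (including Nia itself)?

15

BFS from Nia visits: Nia, Ada, Cal, Cyd, Kai, Uma, Mae, Rex, Lou, Gus, Jae, Ben, Vic, Yul, Zoe
Reachable nodes: 15 of 18 total.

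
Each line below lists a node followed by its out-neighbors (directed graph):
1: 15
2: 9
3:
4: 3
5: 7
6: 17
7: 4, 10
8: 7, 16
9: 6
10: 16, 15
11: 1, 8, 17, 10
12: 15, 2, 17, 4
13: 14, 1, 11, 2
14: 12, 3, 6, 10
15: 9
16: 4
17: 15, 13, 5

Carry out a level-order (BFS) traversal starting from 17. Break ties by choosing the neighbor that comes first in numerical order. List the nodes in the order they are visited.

Visit 17; enqueue 5, 13, 15 → queue [5, 13, 15]
Visit 5; enqueue 7 → queue [13, 15, 7]
Visit 13; enqueue 1, 2, 11, 14 → queue [15, 7, 1, 2, 11, 14]
Visit 15; enqueue 9 → queue [7, 1, 2, 11, 14, 9]
Visit 7; enqueue 4, 10 → queue [1, 2, 11, 14, 9, 4, 10]
Visit 1 → queue [2, 11, 14, 9, 4, 10]
Visit 2 → queue [11, 14, 9, 4, 10]
Visit 11; enqueue 8 → queue [14, 9, 4, 10, 8]
Visit 14; enqueue 3, 6, 12 → queue [9, 4, 10, 8, 3, 6, 12]
Visit 9 → queue [4, 10, 8, 3, 6, 12]
Visit 4 → queue [10, 8, 3, 6, 12]
Visit 10; enqueue 16 → queue [8, 3, 6, 12, 16]
Visit 8 → queue [3, 6, 12, 16]
Visit 3 → queue [6, 12, 16]
Visit 6 → queue [12, 16]
Visit 12 → queue [16]
Visit 16 → queue []

17 -> 5 -> 13 -> 15 -> 7 -> 1 -> 2 -> 11 -> 14 -> 9 -> 4 -> 10 -> 8 -> 3 -> 6 -> 12 -> 16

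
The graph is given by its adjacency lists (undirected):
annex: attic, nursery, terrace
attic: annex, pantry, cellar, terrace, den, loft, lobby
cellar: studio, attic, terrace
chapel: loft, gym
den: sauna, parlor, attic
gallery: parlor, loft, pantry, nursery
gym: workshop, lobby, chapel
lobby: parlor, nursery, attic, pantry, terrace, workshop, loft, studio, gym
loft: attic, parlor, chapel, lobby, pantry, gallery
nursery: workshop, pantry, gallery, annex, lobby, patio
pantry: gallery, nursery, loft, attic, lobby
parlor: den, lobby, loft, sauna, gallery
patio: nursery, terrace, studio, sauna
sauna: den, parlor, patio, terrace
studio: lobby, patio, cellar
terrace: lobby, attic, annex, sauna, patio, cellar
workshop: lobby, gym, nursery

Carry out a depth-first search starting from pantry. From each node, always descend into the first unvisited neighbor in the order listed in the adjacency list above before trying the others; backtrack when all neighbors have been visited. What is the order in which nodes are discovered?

pantry, gallery, parlor, den, sauna, patio, nursery, workshop, lobby, attic, annex, terrace, cellar, studio, loft, chapel, gym

Visit pantry
pantry → gallery
gallery → parlor
parlor → den
den → sauna
sauna → patio
patio → nursery
nursery → workshop
workshop → lobby
lobby → attic
attic → annex
annex → terrace
terrace → cellar
cellar → studio
attic → loft
loft → chapel
chapel → gym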